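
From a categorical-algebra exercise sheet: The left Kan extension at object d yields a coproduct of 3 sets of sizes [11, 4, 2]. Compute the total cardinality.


Pointwise, the left Kan extension (Lan_F H)(d) is the colimit, indexed
by the comma category (F downarrow d), of H composed with the
projection (F downarrow d) -> C. Here that colimit is given
as a coproduct (disjoint union) of sets, so its cardinality is the
sum of the sizes of the summands.
Coproduct of sets with sizes: 11 + 4 + 2
= 17

17


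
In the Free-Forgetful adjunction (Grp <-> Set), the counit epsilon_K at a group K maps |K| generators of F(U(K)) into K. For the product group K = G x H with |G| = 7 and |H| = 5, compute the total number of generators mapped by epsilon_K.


The counit epsilon_K: F(U(K)) -> K of the Free-Forgetful adjunction
maps |K| generators of F(U(K)) into K. For K = G x H (the product group),
|G x H| = |G| * |H|.
Total generators mapped = 7 * 5 = 35.

35


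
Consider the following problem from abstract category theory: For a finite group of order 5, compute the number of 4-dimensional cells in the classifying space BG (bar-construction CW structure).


In the bar-construction CW model of BG, the n-cells are indexed by
n-tuples [g_1|...|g_n] of non-identity elements of G (degenerate
simplices with some g_i = e do not contribute cells), so there are
(|G| - 1)^n n-cells.
For dim = 4 with |G| = 5:
cells = (5 - 1)^4 = 4^4 = 256

256


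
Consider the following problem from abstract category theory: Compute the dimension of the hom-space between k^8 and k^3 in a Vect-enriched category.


In Vect-enriched categories, Hom(k^n, k^m) is the space of m x n matrices.
dim(Hom(k^8, k^3)) = 3 * 8 = 24

24


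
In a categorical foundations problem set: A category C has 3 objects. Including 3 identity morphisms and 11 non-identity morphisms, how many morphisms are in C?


Each object has an identity morphism, giving 3 identities.
Adding the 11 non-identity morphisms:
Total = 3 + 11 = 14

14


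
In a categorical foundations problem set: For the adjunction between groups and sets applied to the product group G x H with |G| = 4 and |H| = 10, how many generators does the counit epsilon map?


The counit epsilon_K: F(U(K)) -> K of the Free-Forgetful adjunction
maps |K| generators of F(U(K)) into K. For K = G x H (the product group),
|G x H| = |G| * |H|.
Total generators mapped = 4 * 10 = 40.

40


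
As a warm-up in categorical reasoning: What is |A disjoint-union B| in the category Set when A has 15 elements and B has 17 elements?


In Set, the coproduct A + B is the disjoint union.
|A + B| = |A| + |B| = 15 + 17 = 32

32


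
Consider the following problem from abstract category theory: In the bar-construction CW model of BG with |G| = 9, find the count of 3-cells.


In the bar-construction CW model of BG, the n-cells are indexed by
n-tuples [g_1|...|g_n] of non-identity elements of G (degenerate
simplices with some g_i = e do not contribute cells), so there are
(|G| - 1)^n n-cells.
For dim = 3 with |G| = 9:
cells = (9 - 1)^3 = 8^3 = 512

512


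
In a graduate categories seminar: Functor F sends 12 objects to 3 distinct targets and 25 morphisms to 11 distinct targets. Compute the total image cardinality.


The image of F consists of distinct objects and distinct morphisms.
|Im(F)| on objects = 3
|Im(F)| on morphisms = 11
Total image cardinality = 3 + 11 = 14

14


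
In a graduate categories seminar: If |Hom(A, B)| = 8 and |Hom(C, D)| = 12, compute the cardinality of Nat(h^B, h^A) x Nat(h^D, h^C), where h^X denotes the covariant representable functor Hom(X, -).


By the Yoneda lemma, Nat(h^B, h^A) is isomorphic to Hom(A, B),
so |Nat(h^B, h^A)| = |Hom(A, B)| and |Nat(h^D, h^C)| = |Hom(C, D)|.
|Hom(A, B)| = 8, |Hom(C, D)| = 12.
|Nat(h^B, h^A) x Nat(h^D, h^C)| = 8 * 12 = 96

96


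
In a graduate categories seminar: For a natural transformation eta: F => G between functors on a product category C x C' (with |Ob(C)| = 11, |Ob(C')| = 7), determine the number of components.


A natural transformation eta: F => G assigns one component morphism per
object of the domain category.
The domain is the product category C x C', so
|Ob(C x C')| = |Ob(C)| * |Ob(C')| = 11 * 7 = 77.
Therefore eta has 77 component morphisms.

77


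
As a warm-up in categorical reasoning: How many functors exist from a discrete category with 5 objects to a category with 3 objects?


A functor from a discrete category C to D is determined by
where each object maps. Each of the 5 objects of C can map
to any of the 3 objects of D independently.
Number of functors = 3^5 = 243

243


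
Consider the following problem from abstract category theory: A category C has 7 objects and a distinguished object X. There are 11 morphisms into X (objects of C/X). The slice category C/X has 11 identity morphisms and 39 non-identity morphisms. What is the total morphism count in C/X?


In the slice category C/X, objects are morphisms to X.
Identity morphisms: 11 (one per object of C/X).
Non-identity morphisms: 39.
Total = 11 + 39 = 50

50


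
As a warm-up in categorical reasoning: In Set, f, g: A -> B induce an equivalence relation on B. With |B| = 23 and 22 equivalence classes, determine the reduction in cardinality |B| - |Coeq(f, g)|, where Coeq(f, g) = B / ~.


The coequalizer Coeq(f, g) = B / ~ has one element per equivalence class.
|B| = 23, |Coeq(f, g)| = 22.
|B| - |Coeq(f, g)| = 23 - 22 = 1.

1


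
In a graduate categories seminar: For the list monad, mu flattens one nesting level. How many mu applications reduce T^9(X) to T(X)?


Each application of mu: T^2 -> T removes one layer of nesting.
Starting at depth 9 (i.e., T^9(X)), we need to reach T(X).
Number of mu applications = 9 - 1 = 8

8


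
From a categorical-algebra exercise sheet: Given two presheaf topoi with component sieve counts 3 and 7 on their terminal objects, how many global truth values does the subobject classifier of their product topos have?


In a product of presheaf topoi E_1 x E_2, the subobject classifier
is Omega = Omega_1 x Omega_2 (componentwise), so
|Omega(top)| = |Omega_1(top_1)| * |Omega_2(top_2)|.
= 3 * 7 = 21.

21


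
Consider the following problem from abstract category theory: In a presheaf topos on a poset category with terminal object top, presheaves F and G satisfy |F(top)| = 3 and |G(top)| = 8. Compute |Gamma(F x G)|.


Global sections of a presheaf on a poset with terminal top satisfy
Gamma(H) ~ H(top). Presheaves admit pointwise products, so
(F x G)(top) = F(top) x G(top) (Cartesian product).
|Gamma(F x G)| = |F(top)| * |G(top)| = 3 * 8 = 24.

24


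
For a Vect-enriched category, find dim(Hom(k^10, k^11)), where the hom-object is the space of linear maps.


In Vect-enriched categories, Hom(k^n, k^m) is the space of m x n matrices.
dim(Hom(k^10, k^11)) = 11 * 10 = 110

110


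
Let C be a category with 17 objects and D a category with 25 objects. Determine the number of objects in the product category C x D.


The product category C x D has objects that are pairs (c, d).
Number of pairs = |Ob(C)| * |Ob(D)| = 17 * 25 = 425

425


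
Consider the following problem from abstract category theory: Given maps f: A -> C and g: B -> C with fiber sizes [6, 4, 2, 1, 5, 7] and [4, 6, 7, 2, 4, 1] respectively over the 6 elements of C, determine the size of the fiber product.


The pullback A x_C B consists of pairs (a, b) with f(a) = g(b).
For each element c in C, the fiber product has |f^-1(c)| * |g^-1(c)| elements.
Summing over C: 6 * 4 + 4 * 6 + 2 * 7 + 1 * 2 + 5 * 4 + 7 * 1
= 24 + 24 + 14 + 2 + 20 + 7 = 91

91


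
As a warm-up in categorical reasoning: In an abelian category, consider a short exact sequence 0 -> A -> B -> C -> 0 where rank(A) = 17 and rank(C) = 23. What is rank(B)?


For a short exact sequence 0 -> A -> B -> C -> 0,
rank is additive: rank(B) = rank(A) + rank(C).
rank(B) = 17 + 23 = 40

40


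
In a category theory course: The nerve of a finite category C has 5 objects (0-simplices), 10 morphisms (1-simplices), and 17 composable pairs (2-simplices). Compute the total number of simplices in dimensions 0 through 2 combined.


The 2-skeleton of the nerve N(C) consists of simplices in dimensions 0, 1, 2:
  |N(C)_0| = 5 (objects)
  |N(C)_1| = 10 (morphisms)
  |N(C)_2| = 17 (composable pairs)
Total = 5 + 10 + 17 = 32

32


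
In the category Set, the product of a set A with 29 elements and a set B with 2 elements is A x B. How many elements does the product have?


In Set, the product A x B is the Cartesian product.
By the universal property, |A x B| = |A| * |B|.
|A x B| = 29 * 2 = 58

58


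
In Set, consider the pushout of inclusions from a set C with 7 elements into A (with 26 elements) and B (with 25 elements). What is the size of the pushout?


The pushout A +_C B identifies the images of C in A and B.
|A +_C B| = |A| + |B| - |C| (for injections).
= 26 + 25 - 7 = 44

44


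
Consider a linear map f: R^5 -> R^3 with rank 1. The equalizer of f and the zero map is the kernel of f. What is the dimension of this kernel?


The equalizer of f and the zero map is ker(f).
By the rank-nullity theorem: dim(ker(f)) = dim(domain) - rank(f).
dim(ker(f)) = 5 - 1 = 4

4


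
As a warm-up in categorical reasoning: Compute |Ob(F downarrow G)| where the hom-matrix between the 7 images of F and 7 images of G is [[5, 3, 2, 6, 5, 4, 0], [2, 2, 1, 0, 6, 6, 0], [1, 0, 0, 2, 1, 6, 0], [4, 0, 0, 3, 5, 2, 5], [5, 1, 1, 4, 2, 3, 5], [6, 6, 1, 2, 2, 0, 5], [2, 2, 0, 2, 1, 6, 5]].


Objects of (F downarrow G) are triples (a, b, h: F(a)->G(b)).
The count equals the sum of all entries in the hom-matrix.
sum(row 0) = 25
sum(row 1) = 17
sum(row 2) = 10
sum(row 3) = 19
sum(row 4) = 21
sum(row 5) = 22
sum(row 6) = 18
Grand total = 132

132


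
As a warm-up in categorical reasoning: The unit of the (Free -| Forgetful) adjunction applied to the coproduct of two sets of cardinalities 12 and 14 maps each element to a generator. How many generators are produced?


The unit eta_X: X -> U(F(X)) of the Free-Forgetful adjunction
maps each element of X to a generator of F(X). For X = S + T (disjoint
union in Set), |S + T| = |S| + |T|.
Total mappings = 12 + 14 = 26.

26


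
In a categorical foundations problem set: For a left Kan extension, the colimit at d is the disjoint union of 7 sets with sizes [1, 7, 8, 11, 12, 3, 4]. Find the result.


Pointwise, the left Kan extension (Lan_F H)(d) is the colimit, indexed
by the comma category (F downarrow d), of H composed with the
projection (F downarrow d) -> C. Here that colimit is given
as a coproduct (disjoint union) of sets, so its cardinality is the
sum of the sizes of the summands.
Coproduct of sets with sizes: 1 + 7 + 8 + 11 + 12 + 3 + 4
= 46

46


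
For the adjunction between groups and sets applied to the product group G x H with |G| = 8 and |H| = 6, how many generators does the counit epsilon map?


The counit epsilon_K: F(U(K)) -> K of the Free-Forgetful adjunction
maps |K| generators of F(U(K)) into K. For K = G x H (the product group),
|G x H| = |G| * |H|.
Total generators mapped = 8 * 6 = 48.

48


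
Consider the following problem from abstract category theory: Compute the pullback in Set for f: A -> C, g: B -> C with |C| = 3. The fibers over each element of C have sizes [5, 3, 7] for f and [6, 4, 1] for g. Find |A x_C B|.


The pullback A x_C B consists of pairs (a, b) with f(a) = g(b).
For each element c in C, the fiber product has |f^-1(c)| * |g^-1(c)| elements.
Summing over C: 5 * 6 + 3 * 4 + 7 * 1
= 30 + 12 + 7 = 49

49


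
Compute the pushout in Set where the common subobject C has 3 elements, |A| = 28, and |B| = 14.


The pushout A +_C B identifies the images of C in A and B.
|A +_C B| = |A| + |B| - |C| (for injections).
= 28 + 14 - 3 = 39

39


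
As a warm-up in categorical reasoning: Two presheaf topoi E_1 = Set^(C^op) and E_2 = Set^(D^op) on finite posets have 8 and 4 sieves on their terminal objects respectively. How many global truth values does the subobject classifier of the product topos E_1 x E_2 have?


In a product of presheaf topoi E_1 x E_2, the subobject classifier
is Omega = Omega_1 x Omega_2 (componentwise), so
|Omega(top)| = |Omega_1(top_1)| * |Omega_2(top_2)|.
= 8 * 4 = 32.

32


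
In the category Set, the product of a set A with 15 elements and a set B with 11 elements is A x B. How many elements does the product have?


In Set, the product A x B is the Cartesian product.
By the universal property, |A x B| = |A| * |B|.
|A x B| = 15 * 11 = 165

165


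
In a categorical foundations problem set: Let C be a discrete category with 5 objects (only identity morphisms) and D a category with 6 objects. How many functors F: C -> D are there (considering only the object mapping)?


A functor from a discrete category C to D is determined by
where each object maps. Each of the 5 objects of C can map
to any of the 6 objects of D independently.
Number of functors = 6^5 = 7776

7776


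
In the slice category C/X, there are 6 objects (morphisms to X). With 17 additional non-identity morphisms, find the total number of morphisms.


In the slice category C/X, objects are morphisms to X.
Identity morphisms: 6 (one per object of C/X).
Non-identity morphisms: 17.
Total = 6 + 17 = 23

23


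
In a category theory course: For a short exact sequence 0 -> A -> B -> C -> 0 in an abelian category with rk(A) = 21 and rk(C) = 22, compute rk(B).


For a short exact sequence 0 -> A -> B -> C -> 0,
rank is additive: rank(B) = rank(A) + rank(C).
rank(B) = 21 + 22 = 43

43


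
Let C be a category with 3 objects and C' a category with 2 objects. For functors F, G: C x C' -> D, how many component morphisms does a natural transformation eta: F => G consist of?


A natural transformation eta: F => G assigns one component morphism per
object of the domain category.
The domain is the product category C x C', so
|Ob(C x C')| = |Ob(C)| * |Ob(C')| = 3 * 2 = 6.
Therefore eta has 6 component morphisms.

6


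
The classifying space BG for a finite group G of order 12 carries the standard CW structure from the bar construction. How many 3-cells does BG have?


In the bar-construction CW model of BG, the n-cells are indexed by
n-tuples [g_1|...|g_n] of non-identity elements of G (degenerate
simplices with some g_i = e do not contribute cells), so there are
(|G| - 1)^n n-cells.
For dim = 3 with |G| = 12:
cells = (12 - 1)^3 = 11^3 = 1331

1331


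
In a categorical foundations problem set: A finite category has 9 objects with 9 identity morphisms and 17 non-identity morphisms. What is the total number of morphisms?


Each object has an identity morphism, giving 9 identities.
Adding the 17 non-identity morphisms:
Total = 9 + 17 = 26

26


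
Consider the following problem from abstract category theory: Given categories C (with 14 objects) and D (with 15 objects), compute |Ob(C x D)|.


The product category C x D has objects that are pairs (c, d).
Number of pairs = |Ob(C)| * |Ob(D)| = 14 * 15 = 210

210


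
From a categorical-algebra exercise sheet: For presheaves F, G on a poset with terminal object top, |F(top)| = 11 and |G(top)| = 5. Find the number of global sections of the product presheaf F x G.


Global sections of a presheaf on a poset with terminal top satisfy
Gamma(H) ~ H(top). Presheaves admit pointwise products, so
(F x G)(top) = F(top) x G(top) (Cartesian product).
|Gamma(F x G)| = |F(top)| * |G(top)| = 11 * 5 = 55.

55


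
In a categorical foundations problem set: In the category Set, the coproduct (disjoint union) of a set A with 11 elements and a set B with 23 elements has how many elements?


In Set, the coproduct A + B is the disjoint union.
|A + B| = |A| + |B| = 11 + 23 = 34

34


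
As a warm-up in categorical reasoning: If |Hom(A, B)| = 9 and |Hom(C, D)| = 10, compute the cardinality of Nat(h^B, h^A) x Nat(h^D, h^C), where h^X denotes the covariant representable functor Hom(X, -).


By the Yoneda lemma, Nat(h^B, h^A) is isomorphic to Hom(A, B),
so |Nat(h^B, h^A)| = |Hom(A, B)| and |Nat(h^D, h^C)| = |Hom(C, D)|.
|Hom(A, B)| = 9, |Hom(C, D)| = 10.
|Nat(h^B, h^A) x Nat(h^D, h^C)| = 9 * 10 = 90

90


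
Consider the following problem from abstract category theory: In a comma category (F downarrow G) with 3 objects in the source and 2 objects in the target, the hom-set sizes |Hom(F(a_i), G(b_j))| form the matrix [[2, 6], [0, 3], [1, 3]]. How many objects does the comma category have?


Objects of (F downarrow G) are triples (a, b, h: F(a)->G(b)).
The count equals the sum of all entries in the hom-matrix.
sum(row 0) = 8
sum(row 1) = 3
sum(row 2) = 4
Grand total = 15

15


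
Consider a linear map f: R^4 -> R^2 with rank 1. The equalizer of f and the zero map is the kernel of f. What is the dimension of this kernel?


The equalizer of f and the zero map is ker(f).
By the rank-nullity theorem: dim(ker(f)) = dim(domain) - rank(f).
dim(ker(f)) = 4 - 1 = 3

3


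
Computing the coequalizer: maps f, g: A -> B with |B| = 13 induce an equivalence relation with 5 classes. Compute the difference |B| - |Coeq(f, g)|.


The coequalizer Coeq(f, g) = B / ~ has one element per equivalence class.
|B| = 13, |Coeq(f, g)| = 5.
|B| - |Coeq(f, g)| = 13 - 5 = 8.

8


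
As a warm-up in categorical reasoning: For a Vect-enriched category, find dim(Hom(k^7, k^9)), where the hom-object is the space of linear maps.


In Vect-enriched categories, Hom(k^n, k^m) is the space of m x n matrices.
dim(Hom(k^7, k^9)) = 9 * 7 = 63

63


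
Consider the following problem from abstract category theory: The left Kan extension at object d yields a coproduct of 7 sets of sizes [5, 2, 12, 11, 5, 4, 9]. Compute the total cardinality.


Pointwise, the left Kan extension (Lan_F H)(d) is the colimit, indexed
by the comma category (F downarrow d), of H composed with the
projection (F downarrow d) -> C. Here that colimit is given
as a coproduct (disjoint union) of sets, so its cardinality is the
sum of the sizes of the summands.
Coproduct of sets with sizes: 5 + 2 + 12 + 11 + 5 + 4 + 9
= 48

48


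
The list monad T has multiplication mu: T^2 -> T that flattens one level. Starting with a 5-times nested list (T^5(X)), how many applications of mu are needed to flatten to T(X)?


Each application of mu: T^2 -> T removes one layer of nesting.
Starting at depth 5 (i.e., T^5(X)), we need to reach T(X).
Number of mu applications = 5 - 1 = 4

4


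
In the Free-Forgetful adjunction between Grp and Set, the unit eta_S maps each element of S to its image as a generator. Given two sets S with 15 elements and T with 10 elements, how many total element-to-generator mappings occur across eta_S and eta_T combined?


The unit eta_X: X -> U(F(X)) of the Free-Forgetful adjunction
maps each element of X to a generator of F(X). For X = S + T (disjoint
union in Set), |S + T| = |S| + |T|.
Total mappings = 15 + 10 = 25.

25


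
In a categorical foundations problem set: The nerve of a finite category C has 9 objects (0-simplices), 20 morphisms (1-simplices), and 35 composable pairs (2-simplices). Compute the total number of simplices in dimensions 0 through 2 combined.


The 2-skeleton of the nerve N(C) consists of simplices in dimensions 0, 1, 2:
  |N(C)_0| = 9 (objects)
  |N(C)_1| = 20 (morphisms)
  |N(C)_2| = 35 (composable pairs)
Total = 9 + 20 + 35 = 64

64


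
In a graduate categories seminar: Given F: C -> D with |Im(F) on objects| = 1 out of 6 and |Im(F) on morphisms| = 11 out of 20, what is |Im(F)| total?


The image of F consists of distinct objects and distinct morphisms.
|Im(F)| on objects = 1
|Im(F)| on morphisms = 11
Total image cardinality = 1 + 11 = 12

12


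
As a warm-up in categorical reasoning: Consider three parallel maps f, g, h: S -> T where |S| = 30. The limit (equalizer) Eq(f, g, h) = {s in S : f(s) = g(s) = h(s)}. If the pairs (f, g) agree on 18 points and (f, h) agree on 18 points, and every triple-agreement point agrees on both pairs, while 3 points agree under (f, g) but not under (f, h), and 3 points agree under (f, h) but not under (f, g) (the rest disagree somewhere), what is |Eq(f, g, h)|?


Eq(f, g, h) is the triple-agreement set: points in S where all three
maps take the same value. Using inclusion-exclusion on the pairwise data:
Pair (f, g) agrees on 18 points; pair (f, h) on 18 points.
Points agreeing under (f, g) but not (f, h) = 3; under (f, h) but not (f, g) = 3.
Triple-agreement = agreement-in-(f, g) minus points that agree under (f, g) but not (f, h):
|Eq(f, g, h)| = 18 - 3 = 15
(cross-check via (f, h): 18 - 3 = 15.)

15


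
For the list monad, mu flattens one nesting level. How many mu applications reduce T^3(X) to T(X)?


Each application of mu: T^2 -> T removes one layer of nesting.
Starting at depth 3 (i.e., T^3(X)), we need to reach T(X).
Number of mu applications = 3 - 1 = 2

2


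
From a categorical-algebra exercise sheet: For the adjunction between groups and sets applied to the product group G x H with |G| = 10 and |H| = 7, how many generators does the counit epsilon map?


The counit epsilon_K: F(U(K)) -> K of the Free-Forgetful adjunction
maps |K| generators of F(U(K)) into K. For K = G x H (the product group),
|G x H| = |G| * |H|.
Total generators mapped = 10 * 7 = 70.

70


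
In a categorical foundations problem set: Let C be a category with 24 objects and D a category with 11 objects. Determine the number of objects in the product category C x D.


The product category C x D has objects that are pairs (c, d).
Number of pairs = |Ob(C)| * |Ob(D)| = 24 * 11 = 264

264


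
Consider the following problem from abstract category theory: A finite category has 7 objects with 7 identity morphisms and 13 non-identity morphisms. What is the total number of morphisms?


Each object has an identity morphism, giving 7 identities.
Adding the 13 non-identity morphisms:
Total = 7 + 13 = 20

20


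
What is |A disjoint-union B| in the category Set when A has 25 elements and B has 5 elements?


In Set, the coproduct A + B is the disjoint union.
|A + B| = |A| + |B| = 25 + 5 = 30

30


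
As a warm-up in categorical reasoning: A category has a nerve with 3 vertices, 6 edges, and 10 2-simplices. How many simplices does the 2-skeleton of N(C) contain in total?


The 2-skeleton of the nerve N(C) consists of simplices in dimensions 0, 1, 2:
  |N(C)_0| = 3 (objects)
  |N(C)_1| = 6 (morphisms)
  |N(C)_2| = 10 (composable pairs)
Total = 3 + 6 + 10 = 19

19


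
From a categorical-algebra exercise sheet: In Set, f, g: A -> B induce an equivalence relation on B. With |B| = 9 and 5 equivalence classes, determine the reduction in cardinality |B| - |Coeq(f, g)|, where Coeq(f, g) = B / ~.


The coequalizer Coeq(f, g) = B / ~ has one element per equivalence class.
|B| = 9, |Coeq(f, g)| = 5.
|B| - |Coeq(f, g)| = 9 - 5 = 4.

4


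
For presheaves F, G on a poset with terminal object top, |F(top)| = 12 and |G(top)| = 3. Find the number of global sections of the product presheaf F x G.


Global sections of a presheaf on a poset with terminal top satisfy
Gamma(H) ~ H(top). Presheaves admit pointwise products, so
(F x G)(top) = F(top) x G(top) (Cartesian product).
|Gamma(F x G)| = |F(top)| * |G(top)| = 12 * 3 = 36.

36


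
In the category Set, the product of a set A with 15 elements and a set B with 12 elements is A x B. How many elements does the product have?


In Set, the product A x B is the Cartesian product.
By the universal property, |A x B| = |A| * |B|.
|A x B| = 15 * 12 = 180

180


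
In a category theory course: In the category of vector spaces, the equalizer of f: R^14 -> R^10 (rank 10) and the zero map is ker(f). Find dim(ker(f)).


The equalizer of f and the zero map is ker(f).
By the rank-nullity theorem: dim(ker(f)) = dim(domain) - rank(f).
dim(ker(f)) = 14 - 10 = 4

4


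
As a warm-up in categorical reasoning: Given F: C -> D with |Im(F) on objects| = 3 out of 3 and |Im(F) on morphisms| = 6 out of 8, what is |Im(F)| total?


The image of F consists of distinct objects and distinct morphisms.
|Im(F)| on objects = 3
|Im(F)| on morphisms = 6
Total image cardinality = 3 + 6 = 9

9


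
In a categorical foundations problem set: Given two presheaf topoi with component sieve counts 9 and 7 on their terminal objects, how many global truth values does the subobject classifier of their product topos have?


In a product of presheaf topoi E_1 x E_2, the subobject classifier
is Omega = Omega_1 x Omega_2 (componentwise), so
|Omega(top)| = |Omega_1(top_1)| * |Omega_2(top_2)|.
= 9 * 7 = 63.

63


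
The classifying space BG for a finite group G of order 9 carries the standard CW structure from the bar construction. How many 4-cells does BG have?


In the bar-construction CW model of BG, the n-cells are indexed by
n-tuples [g_1|...|g_n] of non-identity elements of G (degenerate
simplices with some g_i = e do not contribute cells), so there are
(|G| - 1)^n n-cells.
For dim = 4 with |G| = 9:
cells = (9 - 1)^4 = 8^4 = 4096

4096


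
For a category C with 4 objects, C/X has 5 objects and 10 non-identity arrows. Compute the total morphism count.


In the slice category C/X, objects are morphisms to X.
Identity morphisms: 5 (one per object of C/X).
Non-identity morphisms: 10.
Total = 5 + 10 = 15

15


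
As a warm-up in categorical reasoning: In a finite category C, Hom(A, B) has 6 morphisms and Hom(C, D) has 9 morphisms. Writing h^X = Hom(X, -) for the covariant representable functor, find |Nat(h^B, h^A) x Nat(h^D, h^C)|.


By the Yoneda lemma, Nat(h^B, h^A) is isomorphic to Hom(A, B),
so |Nat(h^B, h^A)| = |Hom(A, B)| and |Nat(h^D, h^C)| = |Hom(C, D)|.
|Hom(A, B)| = 6, |Hom(C, D)| = 9.
|Nat(h^B, h^A) x Nat(h^D, h^C)| = 6 * 9 = 54

54


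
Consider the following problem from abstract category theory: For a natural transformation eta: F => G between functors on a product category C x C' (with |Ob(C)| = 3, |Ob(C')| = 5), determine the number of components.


A natural transformation eta: F => G assigns one component morphism per
object of the domain category.
The domain is the product category C x C', so
|Ob(C x C')| = |Ob(C)| * |Ob(C')| = 3 * 5 = 15.
Therefore eta has 15 component morphisms.

15


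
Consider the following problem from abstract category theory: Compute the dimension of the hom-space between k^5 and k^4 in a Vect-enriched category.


In Vect-enriched categories, Hom(k^n, k^m) is the space of m x n matrices.
dim(Hom(k^5, k^4)) = 4 * 5 = 20

20


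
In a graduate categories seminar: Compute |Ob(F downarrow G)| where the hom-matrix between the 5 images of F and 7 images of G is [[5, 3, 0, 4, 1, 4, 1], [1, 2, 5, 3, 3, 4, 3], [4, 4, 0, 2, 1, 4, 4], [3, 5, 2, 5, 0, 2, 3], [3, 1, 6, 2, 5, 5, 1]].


Objects of (F downarrow G) are triples (a, b, h: F(a)->G(b)).
The count equals the sum of all entries in the hom-matrix.
sum(row 0) = 18
sum(row 1) = 21
sum(row 2) = 19
sum(row 3) = 20
sum(row 4) = 23
Grand total = 101

101


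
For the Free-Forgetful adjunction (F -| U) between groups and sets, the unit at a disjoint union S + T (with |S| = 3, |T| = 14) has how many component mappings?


The unit eta_X: X -> U(F(X)) of the Free-Forgetful adjunction
maps each element of X to a generator of F(X). For X = S + T (disjoint
union in Set), |S + T| = |S| + |T|.
Total mappings = 3 + 14 = 17.

17


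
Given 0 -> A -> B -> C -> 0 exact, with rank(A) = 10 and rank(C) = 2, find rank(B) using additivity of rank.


For a short exact sequence 0 -> A -> B -> C -> 0,
rank is additive: rank(B) = rank(A) + rank(C).
rank(B) = 10 + 2 = 12

12


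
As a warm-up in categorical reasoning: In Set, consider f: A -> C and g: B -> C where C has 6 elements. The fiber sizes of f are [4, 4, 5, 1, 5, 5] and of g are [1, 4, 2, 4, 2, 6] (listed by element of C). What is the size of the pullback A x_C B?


The pullback A x_C B consists of pairs (a, b) with f(a) = g(b).
For each element c in C, the fiber product has |f^-1(c)| * |g^-1(c)| elements.
Summing over C: 4 * 1 + 4 * 4 + 5 * 2 + 1 * 4 + 5 * 2 + 5 * 6
= 4 + 16 + 10 + 4 + 10 + 30 = 74

74


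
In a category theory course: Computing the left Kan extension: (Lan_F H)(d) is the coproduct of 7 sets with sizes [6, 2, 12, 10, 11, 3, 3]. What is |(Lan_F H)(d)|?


Pointwise, the left Kan extension (Lan_F H)(d) is the colimit, indexed
by the comma category (F downarrow d), of H composed with the
projection (F downarrow d) -> C. Here that colimit is given
as a coproduct (disjoint union) of sets, so its cardinality is the
sum of the sizes of the summands.
Coproduct of sets with sizes: 6 + 2 + 12 + 10 + 11 + 3 + 3
= 47

47


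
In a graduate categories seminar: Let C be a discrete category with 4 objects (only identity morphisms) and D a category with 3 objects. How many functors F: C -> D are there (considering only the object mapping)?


A functor from a discrete category C to D is determined by
where each object maps. Each of the 4 objects of C can map
to any of the 3 objects of D independently.
Number of functors = 3^4 = 81

81


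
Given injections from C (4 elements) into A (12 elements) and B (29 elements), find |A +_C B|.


The pushout A +_C B identifies the images of C in A and B.
|A +_C B| = |A| + |B| - |C| (for injections).
= 12 + 29 - 4 = 37

37


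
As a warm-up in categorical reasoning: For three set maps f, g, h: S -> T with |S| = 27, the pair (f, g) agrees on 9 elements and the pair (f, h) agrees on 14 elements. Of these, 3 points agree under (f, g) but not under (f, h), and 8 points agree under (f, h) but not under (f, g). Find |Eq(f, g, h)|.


Eq(f, g, h) is the triple-agreement set: points in S where all three
maps take the same value. Using inclusion-exclusion on the pairwise data:
Pair (f, g) agrees on 9 points; pair (f, h) on 14 points.
Points agreeing under (f, g) but not (f, h) = 3; under (f, h) but not (f, g) = 8.
Triple-agreement = agreement-in-(f, g) minus points that agree under (f, g) but not (f, h):
|Eq(f, g, h)| = 9 - 3 = 6
(cross-check via (f, h): 14 - 8 = 6.)

6


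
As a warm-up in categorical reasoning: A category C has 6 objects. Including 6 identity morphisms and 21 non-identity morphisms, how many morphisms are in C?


Each object has an identity morphism, giving 6 identities.
Adding the 21 non-identity morphisms:
Total = 6 + 21 = 27

27


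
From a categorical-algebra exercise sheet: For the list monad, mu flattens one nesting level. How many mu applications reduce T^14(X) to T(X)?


Each application of mu: T^2 -> T removes one layer of nesting.
Starting at depth 14 (i.e., T^14(X)), we need to reach T(X).
Number of mu applications = 14 - 1 = 13

13


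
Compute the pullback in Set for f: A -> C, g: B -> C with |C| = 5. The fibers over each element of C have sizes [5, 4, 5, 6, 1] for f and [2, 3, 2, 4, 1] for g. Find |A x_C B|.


The pullback A x_C B consists of pairs (a, b) with f(a) = g(b).
For each element c in C, the fiber product has |f^-1(c)| * |g^-1(c)| elements.
Summing over C: 5 * 2 + 4 * 3 + 5 * 2 + 6 * 4 + 1 * 1
= 10 + 12 + 10 + 24 + 1 = 57

57


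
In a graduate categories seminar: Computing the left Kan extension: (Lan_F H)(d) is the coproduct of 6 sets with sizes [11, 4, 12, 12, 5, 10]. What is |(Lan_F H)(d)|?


Pointwise, the left Kan extension (Lan_F H)(d) is the colimit, indexed
by the comma category (F downarrow d), of H composed with the
projection (F downarrow d) -> C. Here that colimit is given
as a coproduct (disjoint union) of sets, so its cardinality is the
sum of the sizes of the summands.
Coproduct of sets with sizes: 11 + 4 + 12 + 12 + 5 + 10
= 54

54


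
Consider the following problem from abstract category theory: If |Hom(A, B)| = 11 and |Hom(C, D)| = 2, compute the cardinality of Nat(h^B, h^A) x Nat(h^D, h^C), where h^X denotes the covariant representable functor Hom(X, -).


By the Yoneda lemma, Nat(h^B, h^A) is isomorphic to Hom(A, B),
so |Nat(h^B, h^A)| = |Hom(A, B)| and |Nat(h^D, h^C)| = |Hom(C, D)|.
|Hom(A, B)| = 11, |Hom(C, D)| = 2.
|Nat(h^B, h^A) x Nat(h^D, h^C)| = 11 * 2 = 22

22


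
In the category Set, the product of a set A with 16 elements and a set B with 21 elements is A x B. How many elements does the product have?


In Set, the product A x B is the Cartesian product.
By the universal property, |A x B| = |A| * |B|.
|A x B| = 16 * 21 = 336

336


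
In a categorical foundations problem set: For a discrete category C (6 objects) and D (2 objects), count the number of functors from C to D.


A functor from a discrete category C to D is determined by
where each object maps. Each of the 6 objects of C can map
to any of the 2 objects of D independently.
Number of functors = 2^6 = 64

64


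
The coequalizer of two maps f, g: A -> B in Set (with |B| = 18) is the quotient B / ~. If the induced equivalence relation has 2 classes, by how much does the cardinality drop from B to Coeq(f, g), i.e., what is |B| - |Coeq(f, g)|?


The coequalizer Coeq(f, g) = B / ~ has one element per equivalence class.
|B| = 18, |Coeq(f, g)| = 2.
|B| - |Coeq(f, g)| = 18 - 2 = 16.

16


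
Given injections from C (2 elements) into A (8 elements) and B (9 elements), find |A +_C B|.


The pushout A +_C B identifies the images of C in A and B.
|A +_C B| = |A| + |B| - |C| (for injections).
= 8 + 9 - 2 = 15

15


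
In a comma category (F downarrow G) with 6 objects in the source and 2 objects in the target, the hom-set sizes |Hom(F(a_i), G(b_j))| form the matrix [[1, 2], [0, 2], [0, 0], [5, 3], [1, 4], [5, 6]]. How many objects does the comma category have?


Objects of (F downarrow G) are triples (a, b, h: F(a)->G(b)).
The count equals the sum of all entries in the hom-matrix.
sum(row 0) = 3
sum(row 1) = 2
sum(row 2) = 0
sum(row 3) = 8
sum(row 4) = 5
sum(row 5) = 11
Grand total = 29

29


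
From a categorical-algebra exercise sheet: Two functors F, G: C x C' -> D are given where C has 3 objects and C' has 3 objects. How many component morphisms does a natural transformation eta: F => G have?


A natural transformation eta: F => G assigns one component morphism per
object of the domain category.
The domain is the product category C x C', so
|Ob(C x C')| = |Ob(C)| * |Ob(C')| = 3 * 3 = 9.
Therefore eta has 9 component morphisms.

9


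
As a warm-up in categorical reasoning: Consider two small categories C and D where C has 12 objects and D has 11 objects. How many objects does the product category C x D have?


The product category C x D has objects that are pairs (c, d).
Number of pairs = |Ob(C)| * |Ob(D)| = 12 * 11 = 132

132


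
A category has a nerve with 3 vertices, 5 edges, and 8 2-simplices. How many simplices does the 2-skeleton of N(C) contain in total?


The 2-skeleton of the nerve N(C) consists of simplices in dimensions 0, 1, 2:
  |N(C)_0| = 3 (objects)
  |N(C)_1| = 5 (morphisms)
  |N(C)_2| = 8 (composable pairs)
Total = 3 + 5 + 8 = 16

16


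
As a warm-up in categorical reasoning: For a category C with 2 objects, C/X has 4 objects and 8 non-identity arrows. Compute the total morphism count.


In the slice category C/X, objects are morphisms to X.
Identity morphisms: 4 (one per object of C/X).
Non-identity morphisms: 8.
Total = 4 + 8 = 12

12


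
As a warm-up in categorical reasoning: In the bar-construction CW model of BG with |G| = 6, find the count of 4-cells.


In the bar-construction CW model of BG, the n-cells are indexed by
n-tuples [g_1|...|g_n] of non-identity elements of G (degenerate
simplices with some g_i = e do not contribute cells), so there are
(|G| - 1)^n n-cells.
For dim = 4 with |G| = 6:
cells = (6 - 1)^4 = 5^4 = 625

625


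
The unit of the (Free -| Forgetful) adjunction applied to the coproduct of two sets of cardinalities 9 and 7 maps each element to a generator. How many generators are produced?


The unit eta_X: X -> U(F(X)) of the Free-Forgetful adjunction
maps each element of X to a generator of F(X). For X = S + T (disjoint
union in Set), |S + T| = |S| + |T|.
Total mappings = 9 + 7 = 16.

16


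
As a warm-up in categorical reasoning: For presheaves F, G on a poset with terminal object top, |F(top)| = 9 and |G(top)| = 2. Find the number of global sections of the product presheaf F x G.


Global sections of a presheaf on a poset with terminal top satisfy
Gamma(H) ~ H(top). Presheaves admit pointwise products, so
(F x G)(top) = F(top) x G(top) (Cartesian product).
|Gamma(F x G)| = |F(top)| * |G(top)| = 9 * 2 = 18.

18


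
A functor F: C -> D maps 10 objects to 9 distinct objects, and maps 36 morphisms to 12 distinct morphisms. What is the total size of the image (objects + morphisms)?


The image of F consists of distinct objects and distinct morphisms.
|Im(F)| on objects = 9
|Im(F)| on morphisms = 12
Total image cardinality = 9 + 12 = 21

21


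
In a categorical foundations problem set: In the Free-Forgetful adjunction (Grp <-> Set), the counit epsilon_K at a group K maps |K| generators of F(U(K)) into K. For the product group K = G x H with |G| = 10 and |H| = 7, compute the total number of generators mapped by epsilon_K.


The counit epsilon_K: F(U(K)) -> K of the Free-Forgetful adjunction
maps |K| generators of F(U(K)) into K. For K = G x H (the product group),
|G x H| = |G| * |H|.
Total generators mapped = 10 * 7 = 70.

70


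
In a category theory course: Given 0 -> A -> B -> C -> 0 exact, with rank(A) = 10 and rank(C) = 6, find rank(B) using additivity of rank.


For a short exact sequence 0 -> A -> B -> C -> 0,
rank is additive: rank(B) = rank(A) + rank(C).
rank(B) = 10 + 6 = 16

16


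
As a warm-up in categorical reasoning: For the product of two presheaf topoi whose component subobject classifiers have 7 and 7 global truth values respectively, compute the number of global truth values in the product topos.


In a product of presheaf topoi E_1 x E_2, the subobject classifier
is Omega = Omega_1 x Omega_2 (componentwise), so
|Omega(top)| = |Omega_1(top_1)| * |Omega_2(top_2)|.
= 7 * 7 = 49.

49


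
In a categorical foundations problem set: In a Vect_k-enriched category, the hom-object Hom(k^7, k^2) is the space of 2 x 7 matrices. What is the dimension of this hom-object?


In Vect-enriched categories, Hom(k^n, k^m) is the space of m x n matrices.
dim(Hom(k^7, k^2)) = 2 * 7 = 14

14


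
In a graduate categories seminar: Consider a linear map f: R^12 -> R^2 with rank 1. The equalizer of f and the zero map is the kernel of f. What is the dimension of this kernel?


The equalizer of f and the zero map is ker(f).
By the rank-nullity theorem: dim(ker(f)) = dim(domain) - rank(f).
dim(ker(f)) = 12 - 1 = 11

11


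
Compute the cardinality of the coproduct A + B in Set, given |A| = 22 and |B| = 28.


In Set, the coproduct A + B is the disjoint union.
|A + B| = |A| + |B| = 22 + 28 = 50

50


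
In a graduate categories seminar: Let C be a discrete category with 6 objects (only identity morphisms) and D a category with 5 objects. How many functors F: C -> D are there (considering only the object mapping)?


A functor from a discrete category C to D is determined by
where each object maps. Each of the 6 objects of C can map
to any of the 5 objects of D independently.
Number of functors = 5^6 = 15625

15625


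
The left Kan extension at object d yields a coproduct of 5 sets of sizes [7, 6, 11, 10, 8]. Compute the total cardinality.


Pointwise, the left Kan extension (Lan_F H)(d) is the colimit, indexed
by the comma category (F downarrow d), of H composed with the
projection (F downarrow d) -> C. Here that colimit is given
as a coproduct (disjoint union) of sets, so its cardinality is the
sum of the sizes of the summands.
Coproduct of sets with sizes: 7 + 6 + 11 + 10 + 8
= 42

42


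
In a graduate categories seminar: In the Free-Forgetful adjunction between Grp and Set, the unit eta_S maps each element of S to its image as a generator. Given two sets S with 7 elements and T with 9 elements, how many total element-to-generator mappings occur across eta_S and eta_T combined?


The unit eta_X: X -> U(F(X)) of the Free-Forgetful adjunction
maps each element of X to a generator of F(X). For X = S + T (disjoint
union in Set), |S + T| = |S| + |T|.
Total mappings = 7 + 9 = 16.

16
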